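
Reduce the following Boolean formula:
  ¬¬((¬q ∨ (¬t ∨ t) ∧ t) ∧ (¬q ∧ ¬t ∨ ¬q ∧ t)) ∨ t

¬q ∨ t

¬¬((¬q ∨ (¬t ∨ t) ∧ t) ∧ (¬q ∧ ¬t ∨ ¬q ∧ t)) ∨ t
= ¬¬((¬q ∨ (¬t ∨ t) ∧ t) ∧ ¬q) ∨ t   (distribution)
= ¬¬((¬q ∨ t) ∧ ¬q) ∨ t   (complement / identity)
= ¬¬¬q ∨ t   (absorption)
= ¬q ∨ t   (double negation)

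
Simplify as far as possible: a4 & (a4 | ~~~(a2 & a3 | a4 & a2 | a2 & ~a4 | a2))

a4

a4 & (a4 | ~~~(a2 & a3 | a4 & a2 | a2 & ~a4 | a2))
= a4 & (a4 | ~~~(a2 & a3 | a2 | a2))   [distribution]
= a4 & (a4 | ~(a2 & a3 | a2 | a2))   [double negation]
= a4 & (a4 | ~(a2 & a3 | a2))   [idempotence]
= a4 & (a4 | ~a2)   [absorption]
= a4   [absorption]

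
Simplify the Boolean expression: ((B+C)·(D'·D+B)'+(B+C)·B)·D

(B+C)·D

((B+C)·(D'·D+B)'+(B+C)·B)·D
= ((B+C)·B'+(B+C)·B)·D   [complement / identity]
= (B+C)·D   [distribution]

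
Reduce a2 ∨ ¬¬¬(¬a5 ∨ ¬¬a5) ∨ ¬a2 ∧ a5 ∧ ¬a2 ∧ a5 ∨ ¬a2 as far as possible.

a2 ∨ ¬¬¬(¬a5 ∨ ¬¬a5) ∨ ¬a2 ∧ a5 ∧ ¬a2 ∧ a5 ∨ ¬a2
= a2 ∨ ¬(¬a5 ∨ ¬¬a5) ∨ ¬a2 ∧ a5 ∧ ¬a2 ∧ a5 ∨ ¬a2   [double negation]
= a2 ∨ a5 ∧ ¬a5 ∨ ¬a2 ∧ a5 ∧ ¬a2 ∧ a5 ∨ ¬a2   [De Morgan]
= a2 ∨ a5 ∧ ¬a5 ∨ ¬a2 ∧ a5 ∨ ¬a2   [idempotence]
= a2 ∨ a5 ∧ ¬a5 ∨ ¬a2   [absorption]
= a2 ∨ ¬a2   [complement / identity]
= True   [complement]

True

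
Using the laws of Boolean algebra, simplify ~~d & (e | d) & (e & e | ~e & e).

~~d & (e | d) & (e & e | ~e & e)
= ~~d & (e | d) & e   (distribution)
= ~~d & e   (absorption)
= d & e   (double negation)

d & e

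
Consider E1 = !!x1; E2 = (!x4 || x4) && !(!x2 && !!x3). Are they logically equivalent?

E1: !!x1
    = x1   [double negation]
E2: (!x4 || x4) && !(!x2 && !!x3)
    = !(!x2 && !!x3)   [complement / identity]
    = x2 || !x3   [De Morgan]
These differ: at x1=0, x2=0, x3=0, x4=0, E1 = 0 but E2 = 1.

No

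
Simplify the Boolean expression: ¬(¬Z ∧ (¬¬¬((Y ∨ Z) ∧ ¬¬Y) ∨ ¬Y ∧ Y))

Z ∨ Y

¬(¬Z ∧ (¬¬¬((Y ∨ Z) ∧ ¬¬Y) ∨ ¬Y ∧ Y))
= ¬(¬Z ∧ (¬¬¬((Y ∨ Z) ∧ Y) ∨ ¬Y ∧ Y))   — double negation
= ¬(¬Z ∧ ¬¬¬((Y ∨ Z) ∧ Y))   — complement / identity
= ¬(¬Z ∧ ¬¬¬Y)   — absorption
= ¬(¬Z ∧ ¬Y)   — double negation
= Z ∨ Y   — De Morgan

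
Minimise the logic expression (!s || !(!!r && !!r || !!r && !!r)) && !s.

!s

(!s || !(!!r && !!r || !!r && !!r)) && !s
= (!s || !(!!r && !!r)) && !s
= (!s || !!!r) && !s
= (!s || !r) && !s
= !s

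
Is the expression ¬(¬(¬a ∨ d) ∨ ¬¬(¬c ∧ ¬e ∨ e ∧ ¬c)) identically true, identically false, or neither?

neither

¬(¬(¬a ∨ d) ∨ ¬¬(¬c ∧ ¬e ∨ e ∧ ¬c))
= (¬a ∨ d) ∧ ¬(¬c ∧ ¬e ∨ e ∧ ¬c)   — De Morgan
= (¬a ∨ d) ∧ ¬¬c   — distribution
= (¬a ∨ d) ∧ c   — double negation
This depends on a, c, d, so it is not a constant.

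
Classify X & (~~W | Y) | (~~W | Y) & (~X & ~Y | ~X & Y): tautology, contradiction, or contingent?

X & (~~W | Y) | (~~W | Y) & (~X & ~Y | ~X & Y)
= X & (~~W | Y) | (~~W | Y) & ~X   (distribution)
= ~~W | Y   (distribution)
= W | Y   (double negation)
This depends on W, Y, so it is not a constant.

contingent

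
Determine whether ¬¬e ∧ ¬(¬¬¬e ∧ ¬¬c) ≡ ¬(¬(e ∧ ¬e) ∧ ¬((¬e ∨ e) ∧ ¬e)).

No

E1: ¬¬e ∧ ¬(¬¬¬e ∧ ¬¬c)
    = ¬¬e ∧ (¬¬e ∨ ¬c)   [De Morgan]
    = ¬¬e   [absorption]
    = e   [double negation]
E2: ¬(¬(e ∧ ¬e) ∧ ¬((¬e ∨ e) ∧ ¬e))
    = e ∧ ¬e ∨ (¬e ∨ e) ∧ ¬e   [De Morgan]
    = e ∧ ¬e ∨ ¬e   [complement / identity]
    = ¬e   [complement / identity]
These differ: at c=0, e=0, E1 = 0 but E2 = 1.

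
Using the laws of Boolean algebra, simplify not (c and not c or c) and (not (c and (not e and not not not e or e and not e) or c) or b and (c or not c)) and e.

not c and e

not (c and not c or c) and (not (c and (not e and not not not e or e and not e) or c) or b and (c or not c)) and e
= not (c and not c or c) and (not (c and (not e and not not not e or e and not e) or c) or b) and e   — complement / identity
= not (c and not c or c) and (not (c and (not e and not e or e and not e) or c) or b) and e   — double negation
= not (c and not c or c) and (not (c and not e or c) or b) and e   — distribution
= not c and (not (c and not e or c) or b) and e   — complement / identity
= not c and (not c or b) and e   — absorption
= not c and e   — absorption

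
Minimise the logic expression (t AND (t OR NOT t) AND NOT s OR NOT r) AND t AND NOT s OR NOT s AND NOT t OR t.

NOT s OR t

(t AND (t OR NOT t) AND NOT s OR NOT r) AND t AND NOT s OR NOT s AND NOT t OR t
= (t AND NOT s OR NOT r) AND t AND NOT s OR NOT s AND NOT t OR t   [complement / identity]
= t AND NOT s OR NOT s AND NOT t OR t   [absorption]
= NOT s OR t   [distribution]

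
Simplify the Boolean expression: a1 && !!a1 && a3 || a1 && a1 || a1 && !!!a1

a1 && !!a1 && a3 || a1 && a1 || a1 && !!!a1
= a1 && a1 && a3 || a1 && a1 || a1 && !!!a1   — double negation
= a1 && a1 || a1 && !!!a1   — absorption
= a1 && a1 || a1 && !a1   — double negation
= a1   — distribution

a1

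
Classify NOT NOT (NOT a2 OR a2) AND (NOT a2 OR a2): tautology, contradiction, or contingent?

tautology

NOT NOT (NOT a2 OR a2) AND (NOT a2 OR a2)
= NOT NOT (NOT a2 OR a2)
= NOT a2 OR a2
= TRUE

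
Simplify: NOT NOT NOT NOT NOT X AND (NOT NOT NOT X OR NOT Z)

NOT NOT NOT NOT NOT X AND (NOT NOT NOT X OR NOT Z)
= NOT NOT NOT X AND (NOT NOT NOT X OR NOT Z)
= NOT NOT NOT X
= NOT X

NOT X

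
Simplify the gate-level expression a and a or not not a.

a

a and a or not not a
= a or not not a   (idempotence)
= a or a   (double negation)
= a   (idempotence)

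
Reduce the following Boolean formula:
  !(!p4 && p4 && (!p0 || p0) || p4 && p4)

!p4

!(!p4 && p4 && (!p0 || p0) || p4 && p4)
= !(!p4 && p4 || p4 && p4)   [complement / identity]
= !p4   [distribution]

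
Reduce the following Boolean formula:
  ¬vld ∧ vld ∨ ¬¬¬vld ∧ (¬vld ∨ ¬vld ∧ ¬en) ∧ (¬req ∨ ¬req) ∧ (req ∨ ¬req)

¬vld ∧ vld ∨ ¬¬¬vld ∧ (¬vld ∨ ¬vld ∧ ¬en) ∧ (¬req ∨ ¬req) ∧ (req ∨ ¬req)
= ¬vld ∧ vld ∨ ¬¬¬vld ∧ ¬vld ∧ (¬req ∨ ¬req) ∧ (req ∨ ¬req)   — absorption
= ¬vld ∧ vld ∨ ¬¬¬vld ∧ ¬vld ∧ (¬req ∨ ¬req ∧ req)   — distribution
= ¬vld ∧ vld ∨ ¬¬¬vld ∧ ¬vld ∧ ¬req   — complement / identity
= ¬¬¬vld ∧ ¬vld ∧ ¬req   — complement / identity
= ¬vld ∧ ¬vld ∧ ¬req   — double negation
= ¬vld ∧ ¬req   — idempotence

¬vld ∧ ¬req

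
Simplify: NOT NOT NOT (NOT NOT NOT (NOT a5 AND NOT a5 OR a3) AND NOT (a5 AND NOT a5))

NOT a5 OR a3

NOT NOT NOT (NOT NOT NOT (NOT a5 AND NOT a5 OR a3) AND NOT (a5 AND NOT a5))
= NOT NOT NOT (NOT NOT NOT (NOT a5 OR a3) AND NOT (a5 AND NOT a5))   (idempotence)
= NOT NOT (NOT NOT (NOT a5 OR a3) OR a5 AND NOT a5)   (De Morgan)
= NOT NOT NOT NOT (NOT a5 OR a3)   (complement / identity)
= NOT NOT (NOT a5 OR a3)   (double negation)
= NOT a5 OR a3   (double negation)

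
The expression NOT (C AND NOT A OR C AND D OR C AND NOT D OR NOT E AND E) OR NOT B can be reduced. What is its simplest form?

NOT (C AND NOT A OR C AND D OR C AND NOT D OR NOT E AND E) OR NOT B
= NOT (C AND NOT A OR C AND D OR C AND NOT D) OR NOT B
= NOT (C AND NOT A OR C) OR NOT B
= NOT C OR NOT B

NOT C OR NOT B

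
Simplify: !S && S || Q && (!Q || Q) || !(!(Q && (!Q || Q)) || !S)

!S && S || Q && (!Q || Q) || !(!(Q && (!Q || Q)) || !S)
= Q && (!Q || Q) || !(!(Q && (!Q || Q)) || !S)
= Q && (!Q || Q) || Q && (!Q || Q) && S
= Q && (!Q || Q)
= Q

Q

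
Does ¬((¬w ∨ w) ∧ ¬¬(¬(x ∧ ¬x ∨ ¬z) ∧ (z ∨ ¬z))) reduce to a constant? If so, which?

no

¬((¬w ∨ w) ∧ ¬¬(¬(x ∧ ¬x ∨ ¬z) ∧ (z ∨ ¬z)))
= ¬((¬w ∨ w) ∧ ¬¬(¬¬z ∧ (z ∨ ¬z)))   — complement / identity
= ¬((¬w ∨ w) ∧ ¬¬z ∧ (z ∨ ¬z))   — double negation
= ¬((¬w ∨ w) ∧ z ∧ (z ∨ ¬z))   — double negation
= ¬((¬w ∨ w) ∧ z)   — complement / identity
= ¬z   — complement / identity
This depends on z, so it is not a constant.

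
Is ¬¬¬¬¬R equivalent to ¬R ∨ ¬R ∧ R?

E1: ¬¬¬¬¬R
    = ¬¬¬R
    = ¬R
E2: ¬R ∨ ¬R ∧ R
    = ¬R
Both reduce to ¬R, so they are equivalent.

Yes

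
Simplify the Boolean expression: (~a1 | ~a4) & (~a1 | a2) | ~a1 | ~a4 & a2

~a1 | ~a4 & a2

(~a1 | ~a4) & (~a1 | a2) | ~a1 | ~a4 & a2
= ~a1 | ~a4 & a2 | ~a1 | ~a4 & a2   [distribution]
= ~a1 | ~a4 & a2   [idempotence]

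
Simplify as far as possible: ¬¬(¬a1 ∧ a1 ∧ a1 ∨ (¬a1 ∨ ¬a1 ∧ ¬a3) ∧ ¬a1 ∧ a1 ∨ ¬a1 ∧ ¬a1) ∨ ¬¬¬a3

¬¬(¬a1 ∧ a1 ∧ a1 ∨ (¬a1 ∨ ¬a1 ∧ ¬a3) ∧ ¬a1 ∧ a1 ∨ ¬a1 ∧ ¬a1) ∨ ¬¬¬a3
= ¬¬(¬a1 ∧ a1 ∧ a1 ∨ (¬a1 ∨ ¬a1 ∧ ¬a3) ∧ ¬a1 ∧ a1 ∨ ¬a1 ∧ ¬a1) ∨ ¬a3   (double negation)
= ¬¬(¬a1 ∧ a1 ∧ a1 ∨ ¬a1 ∧ ¬a1 ∧ a1 ∨ ¬a1 ∧ ¬a1) ∨ ¬a3   (absorption)
= ¬¬(¬a1 ∧ a1 ∨ ¬a1 ∧ ¬a1) ∨ ¬a3   (distribution)
= ¬a1 ∧ a1 ∨ ¬a1 ∧ ¬a1 ∨ ¬a3   (double negation)
= ¬a1 ∨ ¬a3   (distribution)

¬a1 ∨ ¬a3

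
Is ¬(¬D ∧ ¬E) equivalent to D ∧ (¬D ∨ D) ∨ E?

E1: ¬(¬D ∧ ¬E)
    = D ∨ E   — De Morgan
E2: D ∧ (¬D ∨ D) ∨ E
    = D ∨ E   — complement / identity
Both reduce to D ∨ E, so they are equivalent.

Yes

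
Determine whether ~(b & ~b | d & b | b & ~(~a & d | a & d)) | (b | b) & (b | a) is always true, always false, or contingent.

~(b & ~b | d & b | b & ~(~a & d | a & d)) | (b | b) & (b | a)
= ~(b & ~b | d & b | b & ~(~a & d | a & d)) | b | b & a   (distribution)
= ~(d & b | b & ~(~a & d | a & d)) | b | b & a   (complement / identity)
= ~(d & b | b & ~d) | b | b & a   (distribution)
= ~(d & b | b & ~d) | b   (absorption)
= ~b | b   (distribution)
= 1   (complement)

always true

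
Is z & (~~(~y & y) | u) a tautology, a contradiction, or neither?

neither

z & (~~(~y & y) | u)
= z & (~y & y | u)   (double negation)
= z & u   (complement / identity)
This depends on u, z, so it is not a constant.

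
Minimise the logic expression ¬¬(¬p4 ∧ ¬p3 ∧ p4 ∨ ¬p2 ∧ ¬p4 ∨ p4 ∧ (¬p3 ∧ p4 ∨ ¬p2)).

¬¬(¬p4 ∧ ¬p3 ∧ p4 ∨ ¬p2 ∧ ¬p4 ∨ p4 ∧ (¬p3 ∧ p4 ∨ ¬p2))
= ¬¬(¬p4 ∧ (¬p3 ∧ p4 ∨ ¬p2) ∨ p4 ∧ (¬p3 ∧ p4 ∨ ¬p2))
= ¬¬(¬p3 ∧ p4 ∨ ¬p2)
= ¬p3 ∧ p4 ∨ ¬p2

¬p3 ∧ p4 ∨ ¬p2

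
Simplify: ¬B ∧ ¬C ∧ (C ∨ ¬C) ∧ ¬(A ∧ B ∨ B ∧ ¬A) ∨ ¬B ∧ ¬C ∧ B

¬B ∧ ¬C

¬B ∧ ¬C ∧ (C ∨ ¬C) ∧ ¬(A ∧ B ∨ B ∧ ¬A) ∨ ¬B ∧ ¬C ∧ B
= ¬B ∧ ¬C ∧ ¬(A ∧ B ∨ B ∧ ¬A) ∨ ¬B ∧ ¬C ∧ B   [complement / identity]
= ¬B ∧ ¬C ∧ ¬B ∨ ¬B ∧ ¬C ∧ B   [distribution]
= ¬B ∧ ¬C   [distribution]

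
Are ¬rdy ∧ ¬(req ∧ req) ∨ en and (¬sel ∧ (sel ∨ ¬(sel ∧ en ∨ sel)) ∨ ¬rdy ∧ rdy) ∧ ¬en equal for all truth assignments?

No

E1: ¬rdy ∧ ¬(req ∧ req) ∨ en
    = ¬rdy ∧ ¬req ∨ en
E2: (¬sel ∧ (sel ∨ ¬(sel ∧ en ∨ sel)) ∨ ¬rdy ∧ rdy) ∧ ¬en
    = (¬sel ∧ (sel ∨ ¬sel) ∨ ¬rdy ∧ rdy) ∧ ¬en
    = ¬sel ∧ (sel ∨ ¬sel) ∧ ¬en
    = ¬sel ∧ ¬en
These differ: at en=1, rdy=0, req=0, sel=0, E1 = 1 but E2 = 0.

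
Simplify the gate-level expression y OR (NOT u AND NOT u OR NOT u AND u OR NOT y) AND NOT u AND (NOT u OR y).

y OR (NOT u AND NOT u OR NOT u AND u OR NOT y) AND NOT u AND (NOT u OR y)
= y OR (NOT u OR NOT y) AND NOT u AND (NOT u OR y)   — distribution
= y OR NOT u AND (NOT u OR y)   — absorption
= y OR NOT u   — absorption

y OR NOT u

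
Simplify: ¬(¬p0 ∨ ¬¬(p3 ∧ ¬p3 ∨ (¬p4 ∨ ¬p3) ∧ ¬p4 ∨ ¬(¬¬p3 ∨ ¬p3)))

¬(¬p0 ∨ ¬¬(p3 ∧ ¬p3 ∨ (¬p4 ∨ ¬p3) ∧ ¬p4 ∨ ¬(¬¬p3 ∨ ¬p3)))
= ¬(¬p0 ∨ ¬¬((¬p4 ∨ ¬p3) ∧ ¬p4 ∨ ¬(¬¬p3 ∨ ¬p3)))
= ¬(¬p0 ∨ ¬¬((¬p4 ∨ ¬p3) ∧ ¬p4 ∨ ¬p3 ∧ p3))
= p0 ∧ ¬((¬p4 ∨ ¬p3) ∧ ¬p4 ∨ ¬p3 ∧ p3)
= p0 ∧ ¬((¬p4 ∨ ¬p3) ∧ ¬p4)
= p0 ∧ ¬¬p4
= p0 ∧ p4

p0 ∧ p4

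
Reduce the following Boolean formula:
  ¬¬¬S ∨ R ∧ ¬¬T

¬¬¬S ∨ R ∧ ¬¬T
= ¬S ∨ R ∧ ¬¬T   [double negation]
= ¬S ∨ R ∧ T   [double negation]

¬S ∨ R ∧ T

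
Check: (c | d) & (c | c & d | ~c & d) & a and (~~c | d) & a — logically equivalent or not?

E1: (c | d) & (c | c & d | ~c & d) & a
    = (c | d) & (c | d) & a   (distribution)
    = (c | d) & a   (idempotence)
E2: (~~c | d) & a
    = (c | d) & a   (double negation)
Both reduce to (c | d) & a, so they are equivalent.

Yes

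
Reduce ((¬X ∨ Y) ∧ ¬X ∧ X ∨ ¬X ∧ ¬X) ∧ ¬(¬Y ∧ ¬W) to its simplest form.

¬X ∧ (Y ∨ W)

((¬X ∨ Y) ∧ ¬X ∧ X ∨ ¬X ∧ ¬X) ∧ ¬(¬Y ∧ ¬W)
= (¬X ∧ X ∨ ¬X ∧ ¬X) ∧ ¬(¬Y ∧ ¬W)   — absorption
= (¬X ∧ X ∨ ¬X ∧ ¬X) ∧ (Y ∨ W)   — De Morgan
= ¬X ∧ (Y ∨ W)   — distribution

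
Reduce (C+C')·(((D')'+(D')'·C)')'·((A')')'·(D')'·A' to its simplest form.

D·A'

(C+C')·(((D')'+(D')'·C)')'·((A')')'·(D')'·A'
= (C+C')·(((D')'+(D')'·C)')'·A'·(D')'·A'
= (C+C')·(((D')')')'·A'·(D')'·A'
= (C+C')·(D')'·A'·(D')'·A'
= (C+C')·(D')'·A'
= (D')'·A'
= D·A'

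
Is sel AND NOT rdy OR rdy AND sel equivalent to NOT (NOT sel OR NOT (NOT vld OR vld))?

Yes

E1: sel AND NOT rdy OR rdy AND sel
    = sel AND (NOT rdy OR rdy)   — distribution
    = sel   — complement / identity
E2: NOT (NOT sel OR NOT (NOT vld OR vld))
    = sel AND (NOT vld OR vld)   — De Morgan
    = sel   — complement / identity
Both reduce to sel, so they are equivalent.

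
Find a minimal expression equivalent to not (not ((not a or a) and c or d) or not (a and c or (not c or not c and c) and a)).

not (not ((not a or a) and c or d) or not (a and c or (not c or not c and c) and a))
= not (not ((not a or a) and c or d) or not (a and c or not c and a))   [complement / identity]
= not (not ((not a or a) and c or d) or not a)   [distribution]
= not (not (c or d) or not a)   [complement / identity]
= (c or d) and a   [De Morgan]

(c or d) and a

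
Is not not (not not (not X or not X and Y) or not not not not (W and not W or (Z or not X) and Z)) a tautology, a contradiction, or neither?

neither

not not (not not (not X or not X and Y) or not not not not (W and not W or (Z or not X) and Z))
= not not (not not not X or not not not not (W and not W or (Z or not X) and Z))   (absorption)
= not not (not not not X or not not not not ((Z or not X) and Z))   (complement / identity)
= not not (not not not X or not not not not Z)   (absorption)
= not (not not X and not not not Z)   (De Morgan)
= not (not not X and not Z)   (double negation)
= not X or Z   (De Morgan)
This depends on X, Z, so it is not a constant.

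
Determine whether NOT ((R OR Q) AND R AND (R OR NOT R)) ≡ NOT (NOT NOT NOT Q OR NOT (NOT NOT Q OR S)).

No

E1: NOT ((R OR Q) AND R AND (R OR NOT R))
    = NOT ((R OR Q) AND R)   (complement / identity)
    = NOT R   (absorption)
E2: NOT (NOT NOT NOT Q OR NOT (NOT NOT Q OR S))
    = NOT NOT Q AND (NOT NOT Q OR S)   (De Morgan)
    = NOT NOT Q   (absorption)
    = Q   (double negation)
These differ: at Q=0, R=0, S=1, E1 = 1 but E2 = 0.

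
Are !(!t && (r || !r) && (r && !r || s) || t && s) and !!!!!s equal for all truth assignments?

E1: !(!t && (r || !r) && (r && !r || s) || t && s)
    = !(!t && (r && !r || s) || t && s)   [complement / identity]
    = !(!t && s || t && s)   [complement / identity]
    = !s   [distribution]
E2: !!!!!s
    = !!!s   [double negation]
    = !s   [double negation]
Both reduce to !s, so they are equivalent.

Yes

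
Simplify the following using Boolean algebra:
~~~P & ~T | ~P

~P

~~~P & ~T | ~P
= ~P & ~T | ~P   (double negation)
= ~P   (absorption)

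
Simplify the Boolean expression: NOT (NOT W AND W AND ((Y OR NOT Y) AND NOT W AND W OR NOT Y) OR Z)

NOT (NOT W AND W AND ((Y OR NOT Y) AND NOT W AND W OR NOT Y) OR Z)
= NOT (NOT W AND W AND (NOT W AND W OR NOT Y) OR Z)   [complement / identity]
= NOT (NOT W AND W OR Z)   [absorption]
= NOT Z   [complement / identity]

NOT Z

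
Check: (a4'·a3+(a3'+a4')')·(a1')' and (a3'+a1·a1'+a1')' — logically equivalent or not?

Yes

E1: (a4'·a3+(a3'+a4')')·(a1')'
    = (a4'·a3+a3·a4)·(a1')'   (De Morgan)
    = (a4'·a3+a3·a4)·a1   (double negation)
    = a3·a1   (distribution)
E2: (a3'+a1·a1'+a1')'
    = (a3'+a1')'   (complement / identity)
    = a3·a1   (De Morgan)
Both reduce to a3·a1, so they are equivalent.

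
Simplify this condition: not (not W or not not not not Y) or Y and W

not (not W or not not not not Y) or Y and W
= not (not W or not not Y) or Y and W   — double negation
= W and not Y or Y and W   — De Morgan
= W   — distribution

W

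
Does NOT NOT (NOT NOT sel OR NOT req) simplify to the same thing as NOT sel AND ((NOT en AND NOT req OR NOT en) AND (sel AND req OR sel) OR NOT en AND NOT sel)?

No

E1: NOT NOT (NOT NOT sel OR NOT req)
    = NOT NOT sel OR NOT req   (double negation)
    = sel OR NOT req   (double negation)
E2: NOT sel AND ((NOT en AND NOT req OR NOT en) AND (sel AND req OR sel) OR NOT en AND NOT sel)
    = NOT sel AND ((NOT en AND NOT req OR NOT en) AND sel OR NOT en AND NOT sel)   (absorption)
    = NOT sel AND (NOT en AND sel OR NOT en AND NOT sel)   (absorption)
    = NOT sel AND NOT en   (distribution)
These differ: at en=1, req=0, sel=1, E1 = 1 but E2 = 0.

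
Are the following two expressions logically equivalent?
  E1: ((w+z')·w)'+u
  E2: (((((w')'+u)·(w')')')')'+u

E1: ((w+z')·w)'+u
    = w'+u   (absorption)
E2: (((((w')'+u)·(w')')')')'+u
    = ((((w')')')')'+u   (absorption)
    = ((w')')'+u   (double negation)
    = w'+u   (double negation)
Both reduce to w'+u, so they are equivalent.

Yes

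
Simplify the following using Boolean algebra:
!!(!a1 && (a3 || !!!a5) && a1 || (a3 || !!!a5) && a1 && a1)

(a3 || !a5) && a1

!!(!a1 && (a3 || !!!a5) && a1 || (a3 || !!!a5) && a1 && a1)
= !!((a3 || !!!a5) && a1)   (distribution)
= !!((a3 || !a5) && a1)   (double negation)
= (a3 || !a5) && a1   (double negation)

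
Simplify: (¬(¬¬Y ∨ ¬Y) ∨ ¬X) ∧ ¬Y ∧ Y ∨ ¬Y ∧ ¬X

(¬(¬¬Y ∨ ¬Y) ∨ ¬X) ∧ ¬Y ∧ Y ∨ ¬Y ∧ ¬X
= (¬Y ∧ Y ∨ ¬X) ∧ ¬Y ∧ Y ∨ ¬Y ∧ ¬X
= ¬Y ∧ Y ∨ ¬Y ∧ ¬X
= ¬Y ∧ ¬X

¬Y ∧ ¬X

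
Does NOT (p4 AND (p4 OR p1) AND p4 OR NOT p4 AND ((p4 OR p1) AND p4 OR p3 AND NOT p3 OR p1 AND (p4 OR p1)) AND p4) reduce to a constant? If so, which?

NOT (p4 AND (p4 OR p1) AND p4 OR NOT p4 AND ((p4 OR p1) AND p4 OR p3 AND NOT p3 OR p1 AND (p4 OR p1)) AND p4)
= NOT (p4 AND (p4 OR p1) AND p4 OR NOT p4 AND ((p4 OR p1) AND p4 OR p1 AND (p4 OR p1)) AND p4)   — complement / identity
= NOT (p4 AND (p4 OR p1) AND p4 OR NOT p4 AND (p4 OR p1) AND (p4 OR p1) AND p4)   — distribution
= NOT (p4 AND (p4 OR p1) AND p4 OR NOT p4 AND (p4 OR p1) AND p4)   — idempotence
= NOT ((p4 OR p1) AND p4)   — distribution
= NOT p4   — absorption
This depends on p4, so it is not a constant.

no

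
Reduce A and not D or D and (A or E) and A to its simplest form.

A and not D or D and (A or E) and A
= A and not D or D and A
= A

A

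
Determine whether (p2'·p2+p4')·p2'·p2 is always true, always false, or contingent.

(p2'·p2+p4')·p2'·p2
= p2'·p2   (absorption)
= 0   (complement)

always false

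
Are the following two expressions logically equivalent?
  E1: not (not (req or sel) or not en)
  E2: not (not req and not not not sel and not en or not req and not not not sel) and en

Yes

E1: not (not (req or sel) or not en)
    = (req or sel) and en   [De Morgan]
E2: not (not req and not not not sel and not en or not req and not not not sel) and en
    = not (not req and not not not sel) and en   [absorption]
    = not (not req and not sel) and en   [double negation]
    = (req or sel) and en   [De Morgan]
Both reduce to (req or sel) and en, so they are equivalent.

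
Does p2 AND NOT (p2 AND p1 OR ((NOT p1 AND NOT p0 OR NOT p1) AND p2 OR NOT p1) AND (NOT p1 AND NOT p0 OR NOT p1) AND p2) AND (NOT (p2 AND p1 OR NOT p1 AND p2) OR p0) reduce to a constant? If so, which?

yes, False

p2 AND NOT (p2 AND p1 OR ((NOT p1 AND NOT p0 OR NOT p1) AND p2 OR NOT p1) AND (NOT p1 AND NOT p0 OR NOT p1) AND p2) AND (NOT (p2 AND p1 OR NOT p1 AND p2) OR p0)
= p2 AND NOT (p2 AND p1 OR (NOT p1 AND NOT p0 OR NOT p1) AND p2) AND (NOT (p2 AND p1 OR NOT p1 AND p2) OR p0)   [absorption]
= p2 AND NOT (p2 AND p1 OR NOT p1 AND p2) AND (NOT (p2 AND p1 OR NOT p1 AND p2) OR p0)   [absorption]
= p2 AND NOT (p2 AND p1 OR NOT p1 AND p2)   [absorption]
= p2 AND NOT p2   [distribution]
= FALSE   [complement]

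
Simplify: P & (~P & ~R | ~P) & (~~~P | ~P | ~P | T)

P & (~P & ~R | ~P) & (~~~P | ~P | ~P | T)
= P & (~P & ~R | ~P) & (~P | ~P | ~P | T)   [double negation]
= P & (~P & ~R | ~P) & (~P | ~P | T)   [idempotence]
= P & ~P & (~P | ~P | T)   [absorption]
= P & ~P & (~P | T)   [idempotence]
= P & ~P   [absorption]
= 0   [complement]

0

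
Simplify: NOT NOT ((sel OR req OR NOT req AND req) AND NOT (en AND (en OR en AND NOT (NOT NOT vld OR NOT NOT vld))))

NOT NOT ((sel OR req OR NOT req AND req) AND NOT (en AND (en OR en AND NOT (NOT NOT vld OR NOT NOT vld))))
= NOT NOT ((sel OR req OR NOT req AND req) AND NOT (en AND (en OR en AND NOT NOT NOT vld)))   [idempotence]
= (sel OR req OR NOT req AND req) AND NOT (en AND (en OR en AND NOT NOT NOT vld))   [double negation]
= (sel OR req OR NOT req AND req) AND NOT (en AND (en OR en AND NOT vld))   [double negation]
= (sel OR req) AND NOT (en AND (en OR en AND NOT vld))   [complement / identity]
= (sel OR req) AND NOT (en AND en)   [absorption]
= (sel OR req) AND NOT en   [idempotence]

(sel OR req) AND NOT en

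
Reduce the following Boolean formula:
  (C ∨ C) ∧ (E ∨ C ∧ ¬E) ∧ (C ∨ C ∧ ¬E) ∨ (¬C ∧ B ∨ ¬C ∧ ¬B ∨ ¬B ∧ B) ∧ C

C

(C ∨ C) ∧ (E ∨ C ∧ ¬E) ∧ (C ∨ C ∧ ¬E) ∨ (¬C ∧ B ∨ ¬C ∧ ¬B ∨ ¬B ∧ B) ∧ C
= (C ∨ C) ∧ (E ∧ C ∨ C ∧ ¬E) ∨ (¬C ∧ B ∨ ¬C ∧ ¬B ∨ ¬B ∧ B) ∧ C   (distribution)
= (C ∨ C) ∧ (E ∧ C ∨ C ∧ ¬E) ∨ (¬C ∨ ¬B ∧ B) ∧ C   (distribution)
= (C ∨ C) ∧ C ∨ (¬C ∨ ¬B ∧ B) ∧ C   (distribution)
= (C ∨ C) ∧ C ∨ ¬C ∧ C   (complement / identity)
= C ∧ C ∨ ¬C ∧ C   (idempotence)
= C   (distribution)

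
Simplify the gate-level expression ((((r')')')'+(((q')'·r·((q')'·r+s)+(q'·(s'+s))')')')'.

r'·q'

((((r')')')'+(((q')'·r·((q')'·r+s)+(q'·(s'+s))')')')'
= ((((r')')')'+(((q')'·r+(q'·(s'+s))')')')'   [absorption]
= ((r')')'·((q')'·r+(q'·(s'+s))')'   [De Morgan]
= ((r')')'·((q')'·r+(q')')'   [complement / identity]
= ((r')')'·((q')')'   [absorption]
= ((r')')'·q'   [double negation]
= r'·q'   [double negation]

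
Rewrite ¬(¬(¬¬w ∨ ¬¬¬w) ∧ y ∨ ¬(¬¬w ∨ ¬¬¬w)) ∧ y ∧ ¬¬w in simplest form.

¬(¬(¬¬w ∨ ¬¬¬w) ∧ y ∨ ¬(¬¬w ∨ ¬¬¬w)) ∧ y ∧ ¬¬w
= ¬¬(¬¬w ∨ ¬¬¬w) ∧ y ∧ ¬¬w
= ¬(¬w ∧ ¬¬w) ∧ y ∧ ¬¬w
= (w ∨ ¬w) ∧ y ∧ ¬¬w
= y ∧ ¬¬w
= y ∧ w

y ∧ w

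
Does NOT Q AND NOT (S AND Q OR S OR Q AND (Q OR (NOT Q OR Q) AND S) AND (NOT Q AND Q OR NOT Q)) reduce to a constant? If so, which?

NOT Q AND NOT (S AND Q OR S OR Q AND (Q OR (NOT Q OR Q) AND S) AND (NOT Q AND Q OR NOT Q))
= NOT Q AND NOT (S AND Q OR S OR Q AND (Q OR S) AND (NOT Q AND Q OR NOT Q))   (complement / identity)
= NOT Q AND NOT (S AND Q OR S OR Q AND (NOT Q AND Q OR NOT Q))   (absorption)
= NOT Q AND NOT (S OR Q AND (NOT Q AND Q OR NOT Q))   (absorption)
= NOT Q AND NOT (S OR Q AND NOT Q)   (complement / identity)
= NOT Q AND NOT S   (complement / identity)
This depends on Q, S, so it is not a constant.

no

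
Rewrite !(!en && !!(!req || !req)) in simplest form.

en || req

!(!en && !!(!req || !req))
= !(!en && !(req && req))   [De Morgan]
= !(!en && !req)   [idempotence]
= en || req   [De Morgan]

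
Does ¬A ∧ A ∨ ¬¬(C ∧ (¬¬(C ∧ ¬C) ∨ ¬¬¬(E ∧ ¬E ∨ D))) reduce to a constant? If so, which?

no

¬A ∧ A ∨ ¬¬(C ∧ (¬¬(C ∧ ¬C) ∨ ¬¬¬(E ∧ ¬E ∨ D)))
= ¬A ∧ A ∨ ¬¬(C ∧ (C ∧ ¬C ∨ ¬¬¬(E ∧ ¬E ∨ D)))   (double negation)
= ¬¬(C ∧ (C ∧ ¬C ∨ ¬¬¬(E ∧ ¬E ∨ D)))   (complement / identity)
= ¬¬(C ∧ ¬¬¬(E ∧ ¬E ∨ D))   (complement / identity)
= ¬¬(C ∧ ¬¬¬D)   (complement / identity)
= C ∧ ¬¬¬D   (double negation)
= C ∧ ¬D   (double negation)
This depends on C, D, so it is not a constant.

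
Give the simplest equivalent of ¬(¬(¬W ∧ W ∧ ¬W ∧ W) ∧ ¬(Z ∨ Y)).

Z ∨ Y

¬(¬(¬W ∧ W ∧ ¬W ∧ W) ∧ ¬(Z ∨ Y))
= ¬W ∧ W ∧ ¬W ∧ W ∨ Z ∨ Y   (De Morgan)
= ¬W ∧ W ∨ Z ∨ Y   (idempotence)
= Z ∨ Y   (complement / identity)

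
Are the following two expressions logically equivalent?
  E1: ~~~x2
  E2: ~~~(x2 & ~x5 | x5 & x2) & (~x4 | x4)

Yes

E1: ~~~x2
    = ~x2   [double negation]
E2: ~~~(x2 & ~x5 | x5 & x2) & (~x4 | x4)
    = ~~~x2 & (~x4 | x4)   [distribution]
    = ~~~x2   [complement / identity]
    = ~x2   [double negation]
Both reduce to ~x2, so they are equivalent.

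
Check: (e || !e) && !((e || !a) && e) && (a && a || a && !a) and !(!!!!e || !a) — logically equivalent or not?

E1: (e || !e) && !((e || !a) && e) && (a && a || a && !a)
    = (e || !e) && !e && (a && a || a && !a)   — absorption
    = (e || !e) && !e && a   — distribution
    = !e && a   — complement / identity
E2: !(!!!!e || !a)
    = !(!!e || !a)   — double negation
    = !e && a   — De Morgan
Both reduce to !e && a, so they are equivalent.

Yes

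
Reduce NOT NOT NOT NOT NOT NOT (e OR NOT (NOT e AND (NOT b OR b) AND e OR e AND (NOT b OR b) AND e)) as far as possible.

TRUE

NOT NOT NOT NOT NOT NOT (e OR NOT (NOT e AND (NOT b OR b) AND e OR e AND (NOT b OR b) AND e))
= NOT NOT NOT NOT NOT NOT (e OR NOT ((NOT b OR b) AND e))
= NOT NOT NOT NOT (e OR NOT ((NOT b OR b) AND e))
= NOT NOT (e OR NOT ((NOT b OR b) AND e))
= e OR NOT ((NOT b OR b) AND e)
= e OR NOT e
= TRUE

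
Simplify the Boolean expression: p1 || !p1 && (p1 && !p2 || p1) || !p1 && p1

p1

p1 || !p1 && (p1 && !p2 || p1) || !p1 && p1
= p1 || !p1 && p1 || !p1 && p1
= p1 || !p1 && (p1 || p1)
= p1 || !p1 && p1
= p1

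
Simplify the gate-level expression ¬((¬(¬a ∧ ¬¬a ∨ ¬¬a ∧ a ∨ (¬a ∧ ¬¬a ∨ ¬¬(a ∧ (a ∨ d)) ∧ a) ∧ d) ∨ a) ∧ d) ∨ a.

¬((¬(¬a ∧ ¬¬a ∨ ¬¬a ∧ a ∨ (¬a ∧ ¬¬a ∨ ¬¬(a ∧ (a ∨ d)) ∧ a) ∧ d) ∨ a) ∧ d) ∨ a
= ¬((¬(¬a ∧ ¬¬a ∨ ¬¬a ∧ a ∨ (¬a ∧ ¬¬a ∨ ¬¬a ∧ a) ∧ d) ∨ a) ∧ d) ∨ a
= ¬((¬(¬a ∧ ¬¬a ∨ ¬¬a ∧ a) ∨ a) ∧ d) ∨ a
= ¬((¬¬¬a ∨ a) ∧ d) ∨ a
= ¬((¬a ∨ a) ∧ d) ∨ a
= ¬d ∨ a

¬d ∨ a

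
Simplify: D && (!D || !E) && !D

false

D && (!D || !E) && !D
= D && !D
= false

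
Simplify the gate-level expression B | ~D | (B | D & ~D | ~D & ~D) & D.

B | ~D

B | ~D | (B | D & ~D | ~D & ~D) & D
= B | ~D | (B | ~D) & D   — distribution
= B | ~D   — absorption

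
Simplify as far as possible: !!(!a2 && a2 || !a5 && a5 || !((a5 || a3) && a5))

!a5

!!(!a2 && a2 || !a5 && a5 || !((a5 || a3) && a5))
= !!(!a2 && a2 || !((a5 || a3) && a5))   — complement / identity
= !!!((a5 || a3) && a5)   — complement / identity
= !!!a5   — absorption
= !a5   — double negation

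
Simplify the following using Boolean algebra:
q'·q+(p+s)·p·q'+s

p·q'+s

q'·q+(p+s)·p·q'+s
= q'·q+p·q'+s   (absorption)
= p·q'+s   (complement / identity)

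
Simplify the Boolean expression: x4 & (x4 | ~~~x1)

x4 & (x4 | ~~~x1)
= x4 & (x4 | ~x1)   (double negation)
= x4   (absorption)

x4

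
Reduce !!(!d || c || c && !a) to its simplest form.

!d || c

!!(!d || c || c && !a)
= !d || c || c && !a
= !d || c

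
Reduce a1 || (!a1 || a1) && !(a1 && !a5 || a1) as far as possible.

true

a1 || (!a1 || a1) && !(a1 && !a5 || a1)
= a1 || !(a1 && !a5 || a1)
= a1 || !a1
= true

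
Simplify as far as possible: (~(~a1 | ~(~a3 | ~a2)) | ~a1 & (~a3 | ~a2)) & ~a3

(~(~a1 | ~(~a3 | ~a2)) | ~a1 & (~a3 | ~a2)) & ~a3
= (a1 & (~a3 | ~a2) | ~a1 & (~a3 | ~a2)) & ~a3   (De Morgan)
= (~a3 | ~a2) & ~a3   (distribution)
= ~a3   (absorption)

~a3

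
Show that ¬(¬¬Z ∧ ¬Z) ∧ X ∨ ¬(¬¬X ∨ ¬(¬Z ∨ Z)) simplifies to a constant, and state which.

¬(¬¬Z ∧ ¬Z) ∧ X ∨ ¬(¬¬X ∨ ¬(¬Z ∨ Z))
= (¬Z ∨ Z) ∧ X ∨ ¬(¬¬X ∨ ¬(¬Z ∨ Z))
= (¬Z ∨ Z) ∧ X ∨ ¬X ∧ (¬Z ∨ Z)
= ¬Z ∨ Z
= True

True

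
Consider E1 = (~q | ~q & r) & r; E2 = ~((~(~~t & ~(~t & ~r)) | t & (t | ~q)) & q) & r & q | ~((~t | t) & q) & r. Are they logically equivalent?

Yes

E1: (~q | ~q & r) & r
    = ~q & r   (absorption)
E2: ~((~(~~t & ~(~t & ~r)) | t & (t | ~q)) & q) & r & q | ~((~t | t) & q) & r
    = ~((~t | ~t & ~r | t & (t | ~q)) & q) & r & q | ~((~t | t) & q) & r   (De Morgan)
    = ~((~t | t & (t | ~q)) & q) & r & q | ~((~t | t) & q) & r   (absorption)
    = ~((~t | t) & q) & r & q | ~((~t | t) & q) & r   (absorption)
    = ~((~t | t) & q) & r   (absorption)
    = ~q & r   (complement / identity)
Both reduce to ~q & r, so they are equivalent.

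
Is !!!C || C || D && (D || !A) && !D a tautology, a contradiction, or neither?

tautology

!!!C || C || D && (D || !A) && !D
= !!!C || C || D && !D   [absorption]
= !C || C || D && !D   [double negation]
= !C || C   [complement / identity]
= true   [complement]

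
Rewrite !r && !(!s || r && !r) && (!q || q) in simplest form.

!r && s

!r && !(!s || r && !r) && (!q || q)
= !r && !!s && (!q || q)   [complement / identity]
= !r && !!s   [complement / identity]
= !r && s   [double negation]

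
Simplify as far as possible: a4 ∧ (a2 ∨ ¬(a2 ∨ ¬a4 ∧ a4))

a4

a4 ∧ (a2 ∨ ¬(a2 ∨ ¬a4 ∧ a4))
= a4 ∧ (a2 ∨ ¬a2)
= a4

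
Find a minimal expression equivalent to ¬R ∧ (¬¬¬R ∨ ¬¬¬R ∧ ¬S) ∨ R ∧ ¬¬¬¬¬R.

¬R

¬R ∧ (¬¬¬R ∨ ¬¬¬R ∧ ¬S) ∨ R ∧ ¬¬¬¬¬R
= ¬R ∧ ¬¬¬R ∨ R ∧ ¬¬¬¬¬R   (absorption)
= ¬R ∧ ¬¬¬R ∨ R ∧ ¬¬¬R   (double negation)
= ¬¬¬R   (distribution)
= ¬R   (double negation)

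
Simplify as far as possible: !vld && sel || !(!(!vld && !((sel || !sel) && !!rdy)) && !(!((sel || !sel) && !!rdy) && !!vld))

!vld && sel || !rdy

!vld && sel || !(!(!vld && !((sel || !sel) && !!rdy)) && !(!((sel || !sel) && !!rdy) && !!vld))
= !vld && sel || !(!(!vld && !((sel || !sel) && !!rdy)) && !(!((sel || !sel) && !!rdy) && vld))   [double negation]
= !vld && sel || !vld && !((sel || !sel) && !!rdy) || !((sel || !sel) && !!rdy) && vld   [De Morgan]
= !vld && sel || !((sel || !sel) && !!rdy)   [distribution]
= !vld && sel || !!!rdy   [complement / identity]
= !vld && sel || !rdy   [double negation]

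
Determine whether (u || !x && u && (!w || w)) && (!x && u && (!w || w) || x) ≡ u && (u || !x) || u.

Yes

E1: (u || !x && u && (!w || w)) && (!x && u && (!w || w) || x)
    = !x && u && (!w || w) || u && x
    = !x && u || u && x
    = u
E2: u && (u || !x) || u
    = u || u
    = u
Both reduce to u, so they are equivalent.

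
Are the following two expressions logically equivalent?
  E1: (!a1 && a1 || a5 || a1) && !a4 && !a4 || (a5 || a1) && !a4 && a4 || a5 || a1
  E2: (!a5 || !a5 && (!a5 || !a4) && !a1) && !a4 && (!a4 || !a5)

E1: (!a1 && a1 || a5 || a1) && !a4 && !a4 || (a5 || a1) && !a4 && a4 || a5 || a1
    = (a5 || a1) && !a4 && !a4 || (a5 || a1) && !a4 && a4 || a5 || a1   (complement / identity)
    = (a5 || a1) && !a4 || a5 || a1   (distribution)
    = a5 || a1   (absorption)
E2: (!a5 || !a5 && (!a5 || !a4) && !a1) && !a4 && (!a4 || !a5)
    = (!a5 || !a5 && !a1) && !a4 && (!a4 || !a5)   (absorption)
    = (!a5 || !a5 && !a1) && !a4   (absorption)
    = !a5 && !a4   (absorption)
These differ: at a1=1, a4=1, a5=1, E1 = 1 but E2 = 0.

No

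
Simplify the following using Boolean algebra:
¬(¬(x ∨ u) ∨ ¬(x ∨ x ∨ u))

¬(¬(x ∨ u) ∨ ¬(x ∨ x ∨ u))
= ¬(¬(x ∨ u) ∨ ¬(x ∨ u))   [idempotence]
= (x ∨ u) ∧ (x ∨ u)   [De Morgan]
= x ∨ u   [idempotence]

x ∨ u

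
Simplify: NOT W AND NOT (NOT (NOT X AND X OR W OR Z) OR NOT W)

NOT W AND NOT (NOT (NOT X AND X OR W OR Z) OR NOT W)
= NOT W AND NOT (NOT (W OR Z) OR NOT W)   — complement / identity
= NOT W AND (W OR Z) AND W   — De Morgan
= NOT W AND W   — absorption
= FALSE   — complement

FALSE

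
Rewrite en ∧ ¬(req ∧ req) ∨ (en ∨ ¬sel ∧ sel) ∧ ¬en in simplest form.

en ∧ ¬(req ∧ req) ∨ (en ∨ ¬sel ∧ sel) ∧ ¬en
= en ∧ ¬req ∨ (en ∨ ¬sel ∧ sel) ∧ ¬en
= en ∧ ¬req ∨ en ∧ ¬en
= en ∧ ¬req

en ∧ ¬req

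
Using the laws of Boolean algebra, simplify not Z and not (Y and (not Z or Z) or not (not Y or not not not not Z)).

not Z and not (Y and (not Z or Z) or not (not Y or not not not not Z))
= not Z and not (Y and (not Z or Z) or Y and not not not Z)   — De Morgan
= not Z and not (Y or Y and not not not Z)   — complement / identity
= not Z and not (Y or Y and not Z)   — double negation
= not Z and not Y   — absorption

not Z and not Y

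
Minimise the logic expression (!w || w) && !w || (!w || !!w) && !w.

!w

(!w || w) && !w || (!w || !!w) && !w
= (!w || w) && !w || (!w || w) && !w   (double negation)
= (!w || w) && !w   (idempotence)
= !w   (complement / identity)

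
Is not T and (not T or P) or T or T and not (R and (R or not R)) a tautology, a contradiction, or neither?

not T and (not T or P) or T or T and not (R and (R or not R))
= not T and (not T or P) or T or T and not R   — complement / identity
= not T or T or T and not R   — absorption
= not T or T   — absorption
= True   — complement

tautology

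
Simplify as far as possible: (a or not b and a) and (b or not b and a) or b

a or b

(a or not b and a) and (b or not b and a) or b
= a and b or not b and a or b   (distribution)
= a or b   (distribution)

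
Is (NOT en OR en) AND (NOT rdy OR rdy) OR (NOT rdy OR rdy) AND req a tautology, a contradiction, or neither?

(NOT en OR en) AND (NOT rdy OR rdy) OR (NOT rdy OR rdy) AND req
= NOT rdy OR rdy OR (NOT rdy OR rdy) AND req   — complement / identity
= NOT rdy OR rdy   — absorption
= TRUE   — complement

tautology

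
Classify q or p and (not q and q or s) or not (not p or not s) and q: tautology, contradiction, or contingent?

q or p and (not q and q or s) or not (not p or not s) and q
= q or p and (not q and q or s) or p and s and q   (De Morgan)
= q or p and s or p and s and q   (complement / identity)
= q or p and s   (absorption)
This depends on p, q, s, so it is not a constant.

contingent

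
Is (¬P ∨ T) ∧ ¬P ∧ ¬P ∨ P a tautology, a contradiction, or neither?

tautology

(¬P ∨ T) ∧ ¬P ∧ ¬P ∨ P
= ¬P ∧ ¬P ∨ P   (absorption)
= ¬P ∨ P   (idempotence)
= True   (complement)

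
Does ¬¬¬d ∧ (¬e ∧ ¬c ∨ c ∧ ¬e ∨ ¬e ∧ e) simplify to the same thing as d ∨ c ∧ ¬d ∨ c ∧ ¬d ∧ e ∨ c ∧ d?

E1: ¬¬¬d ∧ (¬e ∧ ¬c ∨ c ∧ ¬e ∨ ¬e ∧ e)
    = ¬¬¬d ∧ (¬e ∨ ¬e ∧ e)   — distribution
    = ¬¬¬d ∧ ¬e   — complement / identity
    = ¬d ∧ ¬e   — double negation
E2: d ∨ c ∧ ¬d ∨ c ∧ ¬d ∧ e ∨ c ∧ d
    = d ∨ c ∧ ¬d ∨ c ∧ d   — absorption
    = d ∨ c   — distribution
These differ: at c=1, d=1, e=0, E1 = 0 but E2 = 1.

No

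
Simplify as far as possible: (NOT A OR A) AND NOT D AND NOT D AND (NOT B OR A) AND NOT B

(NOT A OR A) AND NOT D AND NOT D AND (NOT B OR A) AND NOT B
= (NOT A OR A) AND NOT D AND NOT D AND NOT B   — absorption
= (NOT A OR A) AND NOT D AND NOT B   — idempotence
= NOT D AND NOT B   — complement / identity

NOT D AND NOT B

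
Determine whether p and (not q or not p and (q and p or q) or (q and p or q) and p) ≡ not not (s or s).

E1: p and (not q or not p and (q and p or q) or (q and p or q) and p)
    = p and (not q or q and p or q)   — distribution
    = p and (not q or q)   — absorption
    = p   — complement / identity
E2: not not (s or s)
    = s or s   — double negation
    = s   — idempotence
These differ: at p=0, q=0, s=1, E1 = 0 but E2 = 1.

No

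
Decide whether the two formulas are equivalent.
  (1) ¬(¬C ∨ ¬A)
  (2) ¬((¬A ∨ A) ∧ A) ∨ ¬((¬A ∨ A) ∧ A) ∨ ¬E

E1: ¬(¬C ∨ ¬A)
    = C ∧ A   (De Morgan)
E2: ¬((¬A ∨ A) ∧ A) ∨ ¬((¬A ∨ A) ∧ A) ∨ ¬E
    = ¬((¬A ∨ A) ∧ A) ∨ ¬E   (idempotence)
    = ¬A ∨ ¬E   (complement / identity)
These differ: at A=0, C=0, E=0, E1 = 0 but E2 = 1.

No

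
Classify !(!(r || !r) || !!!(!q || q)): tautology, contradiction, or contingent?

!(!(r || !r) || !!!(!q || q))
= !(!(r || !r) || !(!q || q))   — double negation
= (r || !r) && (!q || q)   — De Morgan
= r || !r   — complement / identity
= true   — complement

tautology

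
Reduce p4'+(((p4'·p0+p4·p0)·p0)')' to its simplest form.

p4'+(((p4'·p0+p4·p0)·p0)')'
= p4'+(p4'·p0+p4·p0)·p0   (double negation)
= p4'+p0·p0   (distribution)
= p4'+p0   (idempotence)

p4'+p0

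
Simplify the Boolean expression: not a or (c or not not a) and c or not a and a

not a or (c or not not a) and c or not a and a
= not a or (c or not not a) and c   — complement / identity
= not a or (c or a) and c   — double negation
= not a or c   — absorption

not a or c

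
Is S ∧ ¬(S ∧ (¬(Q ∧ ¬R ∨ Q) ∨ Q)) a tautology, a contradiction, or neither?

contradiction

S ∧ ¬(S ∧ (¬(Q ∧ ¬R ∨ Q) ∨ Q))
= S ∧ ¬(S ∧ (¬Q ∨ Q))
= S ∧ ¬S
= False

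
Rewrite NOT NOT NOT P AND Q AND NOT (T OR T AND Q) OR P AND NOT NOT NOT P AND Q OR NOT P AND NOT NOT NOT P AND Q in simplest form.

NOT P AND Q

NOT NOT NOT P AND Q AND NOT (T OR T AND Q) OR P AND NOT NOT NOT P AND Q OR NOT P AND NOT NOT NOT P AND Q
= NOT NOT NOT P AND Q AND NOT (T OR T AND Q) OR NOT NOT NOT P AND Q
= NOT NOT NOT P AND Q AND NOT T OR NOT NOT NOT P AND Q
= NOT NOT NOT P AND Q
= NOT P AND Q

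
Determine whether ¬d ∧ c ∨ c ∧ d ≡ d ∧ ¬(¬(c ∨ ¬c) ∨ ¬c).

E1: ¬d ∧ c ∨ c ∧ d
    = c   — distribution
E2: d ∧ ¬(¬(c ∨ ¬c) ∨ ¬c)
    = d ∧ (c ∨ ¬c) ∧ c   — De Morgan
    = d ∧ c   — complement / identity
These differ: at c=1, d=0, E1 = 1 but E2 = 0.

No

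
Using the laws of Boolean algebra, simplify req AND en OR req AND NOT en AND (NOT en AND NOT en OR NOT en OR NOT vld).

req AND en OR req AND NOT en AND (NOT en AND NOT en OR NOT en OR NOT vld)
= req AND en OR req AND NOT en AND (NOT en OR NOT en OR NOT vld)   (idempotence)
= (en OR NOT en AND (NOT en OR NOT en OR NOT vld)) AND req   (distribution)
= (en OR NOT en AND (NOT en OR NOT vld)) AND req   (idempotence)
= (en OR NOT en) AND req   (absorption)
= req   (complement / identity)

req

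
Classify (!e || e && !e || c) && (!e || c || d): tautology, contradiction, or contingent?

(!e || e && !e || c) && (!e || c || d)
= (!e || c) && (!e || c || d)
= !e || c
This depends on c, e, so it is not a constant.

contingent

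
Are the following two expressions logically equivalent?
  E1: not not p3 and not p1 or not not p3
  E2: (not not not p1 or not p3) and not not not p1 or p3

No

E1: not not p3 and not p1 or not not p3
    = not not p3   — absorption
    = p3   — double negation
E2: (not not not p1 or not p3) and not not not p1 or p3
    = not not not p1 or p3   — absorption
    = not p1 or p3   — double negation
These differ: at p1=0, p3=0, E1 = 0 but E2 = 1.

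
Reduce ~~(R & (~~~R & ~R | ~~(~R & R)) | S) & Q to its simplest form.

S & Q

~~(R & (~~~R & ~R | ~~(~R & R)) | S) & Q
= ~~(R & (~R & ~R | ~~(~R & R)) | S) & Q
= ~~(R & (~R & ~R | ~R & R) | S) & Q
= ~~(R & ~R | S) & Q
= ~~S & Q
= S & Q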